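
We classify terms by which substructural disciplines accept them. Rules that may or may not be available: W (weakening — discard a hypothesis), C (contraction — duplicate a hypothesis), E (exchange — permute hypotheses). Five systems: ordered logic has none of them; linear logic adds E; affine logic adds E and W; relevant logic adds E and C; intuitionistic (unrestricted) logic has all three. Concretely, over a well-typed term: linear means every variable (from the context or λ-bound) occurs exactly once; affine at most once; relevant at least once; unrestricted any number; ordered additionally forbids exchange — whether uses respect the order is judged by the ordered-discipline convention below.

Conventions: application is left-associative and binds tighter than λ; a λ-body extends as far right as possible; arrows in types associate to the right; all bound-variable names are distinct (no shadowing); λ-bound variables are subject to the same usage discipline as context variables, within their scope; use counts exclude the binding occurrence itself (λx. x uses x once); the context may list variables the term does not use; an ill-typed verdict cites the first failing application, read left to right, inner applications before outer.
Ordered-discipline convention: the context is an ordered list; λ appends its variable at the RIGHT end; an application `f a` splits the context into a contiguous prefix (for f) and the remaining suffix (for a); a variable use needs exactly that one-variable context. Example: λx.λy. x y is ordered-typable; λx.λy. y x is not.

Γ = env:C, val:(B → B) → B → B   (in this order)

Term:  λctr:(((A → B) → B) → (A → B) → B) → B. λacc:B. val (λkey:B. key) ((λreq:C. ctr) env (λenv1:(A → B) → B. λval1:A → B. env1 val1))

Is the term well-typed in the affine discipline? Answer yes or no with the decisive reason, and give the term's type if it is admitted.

yes — none of env, val, ctr, acc, key, req, env1, val1 used more than once; term : ((((A → B) → B) → (A → B) → B) → B) → B → B
variable uses: env: 1×; val: 1×; ctr (bound): 1×; acc (bound): 0×; key (bound): 1×; req (bound): 0×; env1 (bound): 1×; val1 (bound): 1×
order of uses: val, key, ctr, env, env1, val1
typing: well-typed — term : ((((A → B) → B) → (A → B) → B) → B) → B → B
across the five disciplines: ordered ✗, linear ✗, affine ✓, relevant ✗, unrestricted ✓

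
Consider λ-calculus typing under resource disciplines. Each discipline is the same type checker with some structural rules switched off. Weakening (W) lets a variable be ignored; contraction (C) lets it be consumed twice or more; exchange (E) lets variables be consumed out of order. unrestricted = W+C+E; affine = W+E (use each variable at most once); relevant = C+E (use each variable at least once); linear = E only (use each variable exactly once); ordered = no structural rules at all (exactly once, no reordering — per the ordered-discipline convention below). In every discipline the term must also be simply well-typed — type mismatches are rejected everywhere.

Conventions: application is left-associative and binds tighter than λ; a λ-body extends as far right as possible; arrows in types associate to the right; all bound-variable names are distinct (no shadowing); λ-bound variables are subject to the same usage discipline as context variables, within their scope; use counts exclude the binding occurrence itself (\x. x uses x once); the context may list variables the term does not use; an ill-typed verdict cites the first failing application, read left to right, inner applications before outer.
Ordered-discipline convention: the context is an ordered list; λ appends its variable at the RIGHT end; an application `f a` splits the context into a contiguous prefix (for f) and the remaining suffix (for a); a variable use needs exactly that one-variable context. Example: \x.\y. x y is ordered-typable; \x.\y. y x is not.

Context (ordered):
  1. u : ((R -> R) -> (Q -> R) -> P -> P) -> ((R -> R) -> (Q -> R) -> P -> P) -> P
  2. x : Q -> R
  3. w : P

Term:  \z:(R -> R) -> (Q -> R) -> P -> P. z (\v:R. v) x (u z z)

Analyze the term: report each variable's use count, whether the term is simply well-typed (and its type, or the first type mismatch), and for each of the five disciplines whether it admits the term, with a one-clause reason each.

counts: u ×1; x ×1; w ×0; z [bound] ×3; v [bound] ×1
use order (left to right): z, v, x, u, z, z
typing: the term checks, with type ((R -> R) -> (Q -> R) -> P -> P) -> P
ordered: ✗ — repeated use of z ×3; needs weakening: w unused
linear: ✗ — repeated use of z ×3; needs weakening: w unused
affine: ✗ — repeated use of z ×3
relevant: ✗ — needs weakening: w unused
unrestricted: ✓ — well-typed at ((R -> R) -> (Q -> R) -> P -> P) -> P; no restrictions here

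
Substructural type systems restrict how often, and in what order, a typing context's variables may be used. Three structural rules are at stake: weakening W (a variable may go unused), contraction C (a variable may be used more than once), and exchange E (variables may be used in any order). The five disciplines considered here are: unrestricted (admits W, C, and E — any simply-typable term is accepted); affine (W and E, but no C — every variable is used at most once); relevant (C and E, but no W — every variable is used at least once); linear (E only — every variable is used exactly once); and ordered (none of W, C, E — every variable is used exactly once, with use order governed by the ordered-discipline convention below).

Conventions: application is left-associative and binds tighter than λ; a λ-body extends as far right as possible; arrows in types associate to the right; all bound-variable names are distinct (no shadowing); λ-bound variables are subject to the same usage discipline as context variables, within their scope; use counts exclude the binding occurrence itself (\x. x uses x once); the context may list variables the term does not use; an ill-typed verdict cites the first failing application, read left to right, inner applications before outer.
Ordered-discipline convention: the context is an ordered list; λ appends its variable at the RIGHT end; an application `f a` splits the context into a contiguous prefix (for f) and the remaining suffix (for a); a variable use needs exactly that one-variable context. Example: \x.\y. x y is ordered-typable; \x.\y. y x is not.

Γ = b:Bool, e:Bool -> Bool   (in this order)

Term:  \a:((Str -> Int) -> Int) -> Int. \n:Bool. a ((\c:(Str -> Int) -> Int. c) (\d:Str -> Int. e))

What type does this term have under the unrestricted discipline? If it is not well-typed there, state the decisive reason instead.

not well-typed under unrestricted — not simply typable
use counts: b: 0; e: 1; a (λ-bound): 1; n (λ-bound): 0; c (λ-bound): 1; d (λ-bound): 0
uses in reading order: a, c, e
typing: ill-typed: an argument (Str -> Int) -> Bool -> Bool mismatches the expected (Str -> Int) -> Int
across the five disciplines: ordered ✗ · linear ✗ · affine ✗ · relevant ✗ · unrestricted ✗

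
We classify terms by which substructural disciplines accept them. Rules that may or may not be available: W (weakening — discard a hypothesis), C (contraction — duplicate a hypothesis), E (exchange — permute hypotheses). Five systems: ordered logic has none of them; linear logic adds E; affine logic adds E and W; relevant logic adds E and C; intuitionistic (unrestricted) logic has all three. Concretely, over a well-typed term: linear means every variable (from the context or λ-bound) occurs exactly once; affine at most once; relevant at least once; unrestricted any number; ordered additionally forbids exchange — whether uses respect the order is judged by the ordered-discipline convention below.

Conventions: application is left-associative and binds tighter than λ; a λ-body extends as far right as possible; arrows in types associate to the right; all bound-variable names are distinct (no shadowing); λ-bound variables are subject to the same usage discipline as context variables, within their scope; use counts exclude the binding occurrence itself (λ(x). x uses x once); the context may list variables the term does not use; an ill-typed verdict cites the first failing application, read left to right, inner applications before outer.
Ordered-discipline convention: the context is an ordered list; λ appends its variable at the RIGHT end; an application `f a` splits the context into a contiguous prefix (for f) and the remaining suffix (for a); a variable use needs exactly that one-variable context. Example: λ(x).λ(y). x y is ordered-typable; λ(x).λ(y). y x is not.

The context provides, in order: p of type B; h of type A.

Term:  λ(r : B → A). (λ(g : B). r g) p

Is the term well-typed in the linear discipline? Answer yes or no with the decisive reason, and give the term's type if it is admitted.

no — h left unused
usage: p: 1×; h: 0×; r (bound): 1×; g (bound): 1×
order of uses: r, g, p
typing: well-typed at (B → A) → A
across the five disciplines: ordered ✗ · linear ✗ · affine ✓ · relevant ✗ · unrestricted ✓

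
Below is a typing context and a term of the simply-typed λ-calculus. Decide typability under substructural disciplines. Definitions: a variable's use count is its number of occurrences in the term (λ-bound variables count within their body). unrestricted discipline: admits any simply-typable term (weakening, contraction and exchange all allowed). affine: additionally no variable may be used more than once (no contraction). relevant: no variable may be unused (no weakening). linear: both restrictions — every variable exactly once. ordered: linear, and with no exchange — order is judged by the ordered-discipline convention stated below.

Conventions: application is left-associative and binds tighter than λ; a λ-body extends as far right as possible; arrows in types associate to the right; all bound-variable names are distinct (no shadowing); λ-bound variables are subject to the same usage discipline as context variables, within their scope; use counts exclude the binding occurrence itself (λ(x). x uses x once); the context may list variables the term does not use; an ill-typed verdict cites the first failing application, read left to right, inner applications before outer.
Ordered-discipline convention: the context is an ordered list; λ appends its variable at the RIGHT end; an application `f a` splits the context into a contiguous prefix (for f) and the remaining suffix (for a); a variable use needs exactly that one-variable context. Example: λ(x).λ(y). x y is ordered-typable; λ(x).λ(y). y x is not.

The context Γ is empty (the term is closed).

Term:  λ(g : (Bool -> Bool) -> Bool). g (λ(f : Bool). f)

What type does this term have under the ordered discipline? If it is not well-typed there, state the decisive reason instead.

term : ((Bool -> Bool) -> Bool) -> Bool
variable uses: g [bound]: 1, f [bound]: 1
use order (left to right): g, f
typing: well-typed at ((Bool -> Bool) -> Bool) -> Bool
across the five disciplines: ordered ✓; linear ✓; affine ✓; relevant ✓; unrestricted ✓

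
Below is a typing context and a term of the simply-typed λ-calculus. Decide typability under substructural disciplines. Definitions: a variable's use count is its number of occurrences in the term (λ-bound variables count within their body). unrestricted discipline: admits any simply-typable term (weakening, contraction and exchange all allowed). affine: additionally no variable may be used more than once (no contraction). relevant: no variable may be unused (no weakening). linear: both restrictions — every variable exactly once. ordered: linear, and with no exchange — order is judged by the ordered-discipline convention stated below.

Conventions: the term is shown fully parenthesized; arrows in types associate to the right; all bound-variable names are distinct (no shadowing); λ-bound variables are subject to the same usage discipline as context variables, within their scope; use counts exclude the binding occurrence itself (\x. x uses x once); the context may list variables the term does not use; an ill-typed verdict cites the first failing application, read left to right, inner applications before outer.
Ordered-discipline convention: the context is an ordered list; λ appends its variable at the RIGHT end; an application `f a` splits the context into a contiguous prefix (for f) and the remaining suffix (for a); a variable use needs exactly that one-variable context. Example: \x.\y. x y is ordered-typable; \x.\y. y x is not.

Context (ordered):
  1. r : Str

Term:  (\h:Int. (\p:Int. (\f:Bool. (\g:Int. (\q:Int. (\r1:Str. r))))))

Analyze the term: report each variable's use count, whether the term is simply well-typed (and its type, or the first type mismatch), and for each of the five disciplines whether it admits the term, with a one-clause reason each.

use counts: r: 1×; h (λ-bound): 0×; p (λ-bound): 0×; f (λ-bound): 0×; g (λ-bound): 0×; q (λ-bound): 0×; r1 (λ-bound): 0×
left-to-right use order: r
typing: well-typed — term : Int -> Int -> Bool -> Int -> Int -> Str -> Str
ordered ✗ (unused: h, p, f, g, q, r1 — weakening required)
linear ✗ (unused: h, p, f, g, q, r1 — weakening required)
affine ✓ (none of r, h, p, f, g, q, r1 used more than once)
relevant ✗ (unused: h, p, f, g, q, r1 — weakening required)
unrestricted ✓ (typability at Int -> Int -> Bool -> Int -> Int -> Str -> Str is all that's needed)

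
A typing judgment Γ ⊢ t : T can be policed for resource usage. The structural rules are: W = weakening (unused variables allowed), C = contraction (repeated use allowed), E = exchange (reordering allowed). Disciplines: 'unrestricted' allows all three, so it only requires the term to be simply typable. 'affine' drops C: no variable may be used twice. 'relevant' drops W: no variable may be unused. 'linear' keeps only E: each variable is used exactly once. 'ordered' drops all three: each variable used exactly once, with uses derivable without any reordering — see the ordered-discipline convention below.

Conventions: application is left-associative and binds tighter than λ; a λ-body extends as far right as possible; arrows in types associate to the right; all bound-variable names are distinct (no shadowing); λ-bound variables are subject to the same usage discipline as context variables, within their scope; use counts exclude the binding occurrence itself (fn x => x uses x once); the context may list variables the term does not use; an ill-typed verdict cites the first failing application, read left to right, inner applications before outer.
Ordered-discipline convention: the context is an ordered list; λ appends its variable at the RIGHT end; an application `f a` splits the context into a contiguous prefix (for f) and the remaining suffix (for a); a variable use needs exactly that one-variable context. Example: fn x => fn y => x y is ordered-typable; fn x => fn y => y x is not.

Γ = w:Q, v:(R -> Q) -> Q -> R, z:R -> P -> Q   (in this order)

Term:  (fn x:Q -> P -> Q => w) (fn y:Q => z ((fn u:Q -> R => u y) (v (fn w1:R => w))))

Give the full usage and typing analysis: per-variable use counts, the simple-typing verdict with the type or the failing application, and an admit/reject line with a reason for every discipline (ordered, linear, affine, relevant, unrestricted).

variable uses: w: 2; v: 1; z: 1; x (bound): 0; y (bound): 1; u (bound): 1; w1 (bound): 0
left-to-right use order: w, z, u, y, v, w
typing: ✓ — Q
ordered: ✗, repeated use of w ×2; x, w1 left unused
linear: ✗, repeated use of w ×2; x, w1 left unused
affine: ✗, repeated use of w ×2
relevant: ✗, x, w1 left unused
unrestricted: ✓, simply typable at Q; W, C, E all held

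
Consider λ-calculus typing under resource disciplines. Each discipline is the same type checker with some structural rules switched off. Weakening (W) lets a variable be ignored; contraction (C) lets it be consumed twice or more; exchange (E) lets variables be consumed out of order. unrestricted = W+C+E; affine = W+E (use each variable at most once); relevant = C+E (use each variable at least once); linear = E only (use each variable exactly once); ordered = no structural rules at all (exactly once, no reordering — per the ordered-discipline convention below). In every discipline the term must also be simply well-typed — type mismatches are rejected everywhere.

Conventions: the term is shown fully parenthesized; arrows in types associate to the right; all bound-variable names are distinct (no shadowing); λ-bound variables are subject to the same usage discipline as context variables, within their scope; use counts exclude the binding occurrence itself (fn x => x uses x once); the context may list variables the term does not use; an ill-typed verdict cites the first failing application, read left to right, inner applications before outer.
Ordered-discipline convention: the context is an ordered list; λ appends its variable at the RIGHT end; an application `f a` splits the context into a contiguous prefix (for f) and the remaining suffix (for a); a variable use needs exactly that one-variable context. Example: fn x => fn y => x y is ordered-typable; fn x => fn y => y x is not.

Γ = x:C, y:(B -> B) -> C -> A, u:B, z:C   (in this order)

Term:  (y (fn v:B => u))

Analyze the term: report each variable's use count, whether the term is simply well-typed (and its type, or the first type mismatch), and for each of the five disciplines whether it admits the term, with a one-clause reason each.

variable uses: x=0, y=1, u=1, z=0, v (bound)=0
left-to-right use order: y, u
typing: the term checks, with type C -> A
ordered: ✗ — x, z, v never used (weakening)
linear: ✗ — x, z, v never used (weakening)
affine: ✓ — no duplicate uses among x, y, u, z, v
relevant: ✗ — x, z, v never used (weakening)
unrestricted: ✓ — type-checks (C -> A) and nothing is barred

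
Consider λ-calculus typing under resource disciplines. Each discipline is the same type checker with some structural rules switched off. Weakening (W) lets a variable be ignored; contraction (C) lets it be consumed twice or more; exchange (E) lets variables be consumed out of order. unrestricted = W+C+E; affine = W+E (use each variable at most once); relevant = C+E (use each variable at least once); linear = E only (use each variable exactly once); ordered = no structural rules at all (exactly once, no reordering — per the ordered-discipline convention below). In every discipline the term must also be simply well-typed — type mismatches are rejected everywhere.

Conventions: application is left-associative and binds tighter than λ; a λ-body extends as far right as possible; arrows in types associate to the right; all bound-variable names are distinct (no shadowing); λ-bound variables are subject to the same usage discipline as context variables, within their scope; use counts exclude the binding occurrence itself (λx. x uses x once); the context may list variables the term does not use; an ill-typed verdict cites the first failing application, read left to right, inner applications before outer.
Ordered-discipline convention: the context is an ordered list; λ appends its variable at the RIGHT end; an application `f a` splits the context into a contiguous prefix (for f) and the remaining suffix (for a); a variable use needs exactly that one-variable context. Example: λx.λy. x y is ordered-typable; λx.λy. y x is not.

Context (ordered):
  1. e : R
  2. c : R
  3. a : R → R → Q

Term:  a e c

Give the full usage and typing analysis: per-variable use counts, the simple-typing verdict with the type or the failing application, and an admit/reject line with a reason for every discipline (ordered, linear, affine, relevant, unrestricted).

variable uses: e: 1×, c: 1×, a: 1×
order of uses: a, e, c
typing: well-typed — term : Q
ordered ✗ (use order a, e, c needs exchange)
linear ✓ (e, c, a: one use apiece)
affine ✓ (no duplicate uses among e, c, a)
relevant ✓ (at least one use each (e, c, a))
unrestricted ✓ (simply typable at Q; W, C, E all held)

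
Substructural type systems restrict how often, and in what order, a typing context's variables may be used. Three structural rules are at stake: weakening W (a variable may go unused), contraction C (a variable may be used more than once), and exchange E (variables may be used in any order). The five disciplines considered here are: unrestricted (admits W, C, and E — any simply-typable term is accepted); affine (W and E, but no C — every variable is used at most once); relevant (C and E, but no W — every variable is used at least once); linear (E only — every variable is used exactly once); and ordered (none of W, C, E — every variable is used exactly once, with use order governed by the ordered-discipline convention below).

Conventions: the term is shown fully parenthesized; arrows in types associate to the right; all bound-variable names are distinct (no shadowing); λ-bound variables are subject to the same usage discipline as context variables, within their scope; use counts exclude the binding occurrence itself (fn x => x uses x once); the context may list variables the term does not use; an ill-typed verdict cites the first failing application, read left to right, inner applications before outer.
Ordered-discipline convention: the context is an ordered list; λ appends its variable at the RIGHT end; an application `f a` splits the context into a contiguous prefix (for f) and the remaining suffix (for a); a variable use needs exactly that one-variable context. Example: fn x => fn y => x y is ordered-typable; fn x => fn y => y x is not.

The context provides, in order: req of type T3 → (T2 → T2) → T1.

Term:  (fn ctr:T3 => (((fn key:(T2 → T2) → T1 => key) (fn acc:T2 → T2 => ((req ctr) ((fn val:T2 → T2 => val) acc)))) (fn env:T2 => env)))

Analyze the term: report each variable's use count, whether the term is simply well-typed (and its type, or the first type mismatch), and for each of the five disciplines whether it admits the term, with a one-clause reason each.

variable uses: req: 1×, ctr (λ-bound): 1×, key (λ-bound): 1×, acc (λ-bound): 1×, val (λ-bound): 1×, env (λ-bound): 1×
uses in reading order: key, req, ctr, val, acc, env
typing: well-typed — term : T3 → T1
ordered: ✓, single-use (req, ctr, key, acc, val, env), ordered derivation ok
linear: ✓, each of req, ctr, key, acc, val, env used exactly once
affine: ✓, none of req, ctr, key, acc, val, env used more than once
relevant: ✓, req, ctr, key, acc, val, env: all used, weakening unneeded
unrestricted: ✓, type-checks (T3 → T1) and nothing is barred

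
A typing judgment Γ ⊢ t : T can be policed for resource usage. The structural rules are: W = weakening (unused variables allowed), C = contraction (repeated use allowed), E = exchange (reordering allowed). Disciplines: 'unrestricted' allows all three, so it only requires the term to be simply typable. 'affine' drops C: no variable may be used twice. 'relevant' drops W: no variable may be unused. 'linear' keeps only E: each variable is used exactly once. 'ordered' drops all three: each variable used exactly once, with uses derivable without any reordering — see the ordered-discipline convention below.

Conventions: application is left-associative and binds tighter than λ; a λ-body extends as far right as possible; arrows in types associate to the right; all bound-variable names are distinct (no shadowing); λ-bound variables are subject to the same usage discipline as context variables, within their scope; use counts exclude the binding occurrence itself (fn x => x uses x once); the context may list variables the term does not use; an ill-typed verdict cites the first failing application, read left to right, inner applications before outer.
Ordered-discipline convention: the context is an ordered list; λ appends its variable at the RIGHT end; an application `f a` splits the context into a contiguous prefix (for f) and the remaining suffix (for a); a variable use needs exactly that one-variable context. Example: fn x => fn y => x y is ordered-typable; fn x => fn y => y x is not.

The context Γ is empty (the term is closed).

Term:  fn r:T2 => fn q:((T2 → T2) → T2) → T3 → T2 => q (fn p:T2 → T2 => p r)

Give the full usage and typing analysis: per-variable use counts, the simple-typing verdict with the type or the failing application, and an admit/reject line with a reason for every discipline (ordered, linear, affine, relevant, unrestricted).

counts: r [bound]: 1×; q [bound]: 1×; p [bound]: 1×
order of uses: q, p, r
typing: the term checks, with type T2 → (((T2 → T2) → T2) → T3 → T2) → T3 → T2
ordered: ✗ — no contiguous prefix/suffix split fits q, p, r
linear: ✓ — exactly-once usage across r, q, p
affine: ✓ — r, q, p: no repeats, contraction unneeded
relevant: ✓ — r, q, p: all used, weakening unneeded
unrestricted: ✓ — type-checks (T2 → (((T2 → T2) → T2) → T3 → T2) → T3 → T2) and nothing is barred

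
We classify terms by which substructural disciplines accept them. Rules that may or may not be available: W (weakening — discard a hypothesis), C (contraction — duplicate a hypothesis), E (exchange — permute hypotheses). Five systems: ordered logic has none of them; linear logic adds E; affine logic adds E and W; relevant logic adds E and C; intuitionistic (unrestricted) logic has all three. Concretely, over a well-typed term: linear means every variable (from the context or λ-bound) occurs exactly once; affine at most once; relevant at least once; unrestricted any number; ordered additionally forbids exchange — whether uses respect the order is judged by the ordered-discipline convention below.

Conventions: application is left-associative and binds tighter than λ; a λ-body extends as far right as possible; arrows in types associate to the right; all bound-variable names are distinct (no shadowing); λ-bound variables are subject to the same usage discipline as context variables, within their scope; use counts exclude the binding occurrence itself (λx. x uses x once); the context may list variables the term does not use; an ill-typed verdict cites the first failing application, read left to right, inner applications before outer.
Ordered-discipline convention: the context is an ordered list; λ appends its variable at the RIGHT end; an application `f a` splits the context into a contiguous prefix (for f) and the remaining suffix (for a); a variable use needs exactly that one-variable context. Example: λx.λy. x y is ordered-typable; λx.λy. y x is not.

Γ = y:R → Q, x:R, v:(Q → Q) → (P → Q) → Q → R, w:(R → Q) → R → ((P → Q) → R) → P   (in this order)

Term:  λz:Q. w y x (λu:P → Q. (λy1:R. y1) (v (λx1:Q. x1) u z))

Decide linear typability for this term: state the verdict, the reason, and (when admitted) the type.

yes — y, x, v, w, z, u, y1, x1: one use apiece; term : Q → P
use counts: y ×1, x ×1, v ×1, w ×1, z (bound) ×1, u (bound) ×1, y1 (bound) ×1, x1 (bound) ×1
order of uses: w, y, x, y1, v, x1, u, z
typing: well-typed at Q → P
across the five disciplines: ordered ✗; linear ✓; affine ✓; relevant ✓; unrestricted ✓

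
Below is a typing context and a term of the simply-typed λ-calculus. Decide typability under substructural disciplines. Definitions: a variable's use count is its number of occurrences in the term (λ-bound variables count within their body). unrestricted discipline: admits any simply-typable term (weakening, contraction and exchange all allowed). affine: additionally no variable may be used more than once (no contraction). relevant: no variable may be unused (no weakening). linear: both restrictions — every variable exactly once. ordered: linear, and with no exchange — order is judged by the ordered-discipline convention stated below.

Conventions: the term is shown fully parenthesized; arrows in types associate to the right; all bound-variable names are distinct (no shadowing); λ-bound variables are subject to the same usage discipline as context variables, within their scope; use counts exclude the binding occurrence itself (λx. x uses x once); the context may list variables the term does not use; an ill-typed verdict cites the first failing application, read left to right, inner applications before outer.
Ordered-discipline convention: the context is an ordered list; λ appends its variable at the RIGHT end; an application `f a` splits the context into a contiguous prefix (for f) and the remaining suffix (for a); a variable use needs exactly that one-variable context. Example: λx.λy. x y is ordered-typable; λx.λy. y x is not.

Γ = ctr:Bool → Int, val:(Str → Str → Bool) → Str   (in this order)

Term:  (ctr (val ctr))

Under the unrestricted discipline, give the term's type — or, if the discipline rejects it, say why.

not well-typed under unrestricted — fails simple typing
use counts: ctr=2, val=1
use order (left to right): ctr, val, ctr
typing: ill-typed: an application expects Str → Str → Bool but receives Bool → Int
across the five disciplines: ordered ✗ · linear ✗ · affine ✗ · relevant ✗ · unrestricted ✗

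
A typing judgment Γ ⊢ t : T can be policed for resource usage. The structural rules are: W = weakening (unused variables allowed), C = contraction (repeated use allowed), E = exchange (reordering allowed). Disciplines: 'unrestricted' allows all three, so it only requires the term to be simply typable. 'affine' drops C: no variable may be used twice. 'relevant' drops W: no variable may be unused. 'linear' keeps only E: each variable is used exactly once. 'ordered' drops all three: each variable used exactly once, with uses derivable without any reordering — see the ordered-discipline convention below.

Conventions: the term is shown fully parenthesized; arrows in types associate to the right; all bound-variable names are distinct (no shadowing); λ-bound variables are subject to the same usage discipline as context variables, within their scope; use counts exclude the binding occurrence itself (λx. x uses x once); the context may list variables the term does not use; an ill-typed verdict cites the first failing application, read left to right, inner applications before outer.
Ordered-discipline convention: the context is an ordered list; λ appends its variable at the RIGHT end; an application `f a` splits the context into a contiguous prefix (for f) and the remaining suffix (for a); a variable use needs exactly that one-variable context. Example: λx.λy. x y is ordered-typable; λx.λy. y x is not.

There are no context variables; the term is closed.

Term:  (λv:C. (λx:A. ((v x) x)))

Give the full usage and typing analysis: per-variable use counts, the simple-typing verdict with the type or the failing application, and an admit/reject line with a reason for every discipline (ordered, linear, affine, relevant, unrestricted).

counts: v (λ-bound): 1; x (λ-bound): 2
order of uses: v, x, x
typing: ill-typed: can't apply a value of type C
ordered: ✗, the type mismatch rejects it
linear: ✗, not simply typable
affine: ✗, fails simple typing
relevant: ✗, a type mismatch blocks all five
unrestricted: ✗, the type mismatch rejects it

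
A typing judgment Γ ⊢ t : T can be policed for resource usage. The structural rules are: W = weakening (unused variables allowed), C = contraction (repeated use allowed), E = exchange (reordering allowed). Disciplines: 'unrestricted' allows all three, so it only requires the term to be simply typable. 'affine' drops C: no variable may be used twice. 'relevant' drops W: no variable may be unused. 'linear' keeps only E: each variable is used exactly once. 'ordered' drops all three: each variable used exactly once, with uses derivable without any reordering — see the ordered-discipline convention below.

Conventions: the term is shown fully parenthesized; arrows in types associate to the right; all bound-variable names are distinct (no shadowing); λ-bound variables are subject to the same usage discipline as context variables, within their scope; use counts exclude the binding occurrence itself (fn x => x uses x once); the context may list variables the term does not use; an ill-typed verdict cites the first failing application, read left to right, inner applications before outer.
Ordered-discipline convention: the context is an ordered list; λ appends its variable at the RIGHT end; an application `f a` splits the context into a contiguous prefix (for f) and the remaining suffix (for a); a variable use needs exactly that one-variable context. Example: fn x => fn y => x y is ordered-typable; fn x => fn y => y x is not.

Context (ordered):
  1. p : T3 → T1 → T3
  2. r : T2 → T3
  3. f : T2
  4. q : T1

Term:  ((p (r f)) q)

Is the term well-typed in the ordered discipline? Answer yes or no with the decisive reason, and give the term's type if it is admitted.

yes — one use each (p, r, f, q); ordered split holds; term : T3
variable uses: p: 1, r: 1, f: 1, q: 1
uses in reading order: p, r, f, q
typing: well-typed at T3
all disciplines: ordered ✓, linear ✓, affine ✓, relevant ✓, unrestricted ✓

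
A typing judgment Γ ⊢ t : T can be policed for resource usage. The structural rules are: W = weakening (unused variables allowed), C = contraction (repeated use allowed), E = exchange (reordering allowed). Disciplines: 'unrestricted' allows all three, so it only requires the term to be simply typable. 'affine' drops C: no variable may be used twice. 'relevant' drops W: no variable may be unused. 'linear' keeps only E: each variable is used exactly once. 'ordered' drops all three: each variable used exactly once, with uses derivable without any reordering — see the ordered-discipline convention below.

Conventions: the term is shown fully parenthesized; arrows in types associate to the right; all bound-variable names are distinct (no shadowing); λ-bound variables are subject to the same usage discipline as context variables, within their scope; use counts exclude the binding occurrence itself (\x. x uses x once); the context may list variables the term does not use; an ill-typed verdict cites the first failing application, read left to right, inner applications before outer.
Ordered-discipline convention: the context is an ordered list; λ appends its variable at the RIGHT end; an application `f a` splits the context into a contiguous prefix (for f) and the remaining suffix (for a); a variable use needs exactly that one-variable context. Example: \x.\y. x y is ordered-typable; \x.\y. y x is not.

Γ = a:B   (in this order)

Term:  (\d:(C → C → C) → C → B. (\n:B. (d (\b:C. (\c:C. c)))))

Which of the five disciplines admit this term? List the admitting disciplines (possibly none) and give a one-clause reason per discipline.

admitting disciplines: affine, unrestricted
counts: a: 0; d (λ-bound): 1; n (λ-bound): 0; b (λ-bound): 0; c (λ-bound): 1
uses in reading order: d, c
typing: well-typed — term : ((C → C → C) → C → B) → B → C → B
ordered: ✗, unused: a, n, b — weakening required
linear: ✗, unused: a, n, b — weakening required
affine: ✓, none of a, d, n, b, c used more than once
relevant: ✗, unused: a, n, b — weakening required
unrestricted: ✓, typability at ((C → C → C) → C → B) → B → C → B is all that's needed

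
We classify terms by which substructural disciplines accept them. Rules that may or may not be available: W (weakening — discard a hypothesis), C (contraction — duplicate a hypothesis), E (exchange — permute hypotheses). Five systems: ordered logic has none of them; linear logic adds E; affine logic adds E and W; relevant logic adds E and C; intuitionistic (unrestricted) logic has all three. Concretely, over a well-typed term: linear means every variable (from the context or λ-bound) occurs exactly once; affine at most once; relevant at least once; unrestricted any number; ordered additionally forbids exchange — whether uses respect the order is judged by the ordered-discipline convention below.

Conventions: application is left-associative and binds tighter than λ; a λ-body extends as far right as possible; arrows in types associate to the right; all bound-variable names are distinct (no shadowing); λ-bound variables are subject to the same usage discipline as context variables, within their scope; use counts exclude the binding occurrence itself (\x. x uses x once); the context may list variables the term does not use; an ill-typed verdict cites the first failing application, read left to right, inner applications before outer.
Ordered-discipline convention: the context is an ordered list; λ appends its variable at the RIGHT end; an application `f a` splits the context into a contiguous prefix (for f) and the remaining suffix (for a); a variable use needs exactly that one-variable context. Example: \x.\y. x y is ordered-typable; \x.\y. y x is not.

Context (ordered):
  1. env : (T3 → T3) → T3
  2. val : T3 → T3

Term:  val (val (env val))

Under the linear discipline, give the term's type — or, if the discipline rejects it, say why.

not well-typed under linear — val ×3 used more than once (contraction)
usage: env: 1; val: 3
order of uses: val, val, env, val
typing: the term checks, with type T3
all disciplines: ordered ✗; linear ✗; affine ✗; relevant ✓; unrestricted ✓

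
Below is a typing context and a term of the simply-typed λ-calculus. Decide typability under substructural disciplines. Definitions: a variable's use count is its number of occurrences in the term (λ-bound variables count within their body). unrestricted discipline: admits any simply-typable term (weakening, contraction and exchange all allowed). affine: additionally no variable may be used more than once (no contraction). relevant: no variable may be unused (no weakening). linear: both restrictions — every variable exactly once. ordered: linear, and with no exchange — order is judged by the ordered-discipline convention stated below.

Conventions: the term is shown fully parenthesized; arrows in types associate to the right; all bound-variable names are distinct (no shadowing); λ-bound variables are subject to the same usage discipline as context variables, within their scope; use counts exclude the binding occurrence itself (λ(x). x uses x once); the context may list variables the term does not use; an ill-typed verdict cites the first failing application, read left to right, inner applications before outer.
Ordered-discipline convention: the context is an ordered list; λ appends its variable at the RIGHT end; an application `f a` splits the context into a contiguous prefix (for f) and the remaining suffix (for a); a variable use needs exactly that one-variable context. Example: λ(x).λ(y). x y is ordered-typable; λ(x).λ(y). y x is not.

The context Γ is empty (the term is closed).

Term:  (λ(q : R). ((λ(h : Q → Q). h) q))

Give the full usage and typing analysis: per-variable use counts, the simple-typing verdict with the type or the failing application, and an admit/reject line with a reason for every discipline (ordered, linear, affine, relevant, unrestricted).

use counts: q (λ-bound): 1, h (λ-bound): 1
use order (left to right): h, q
typing: ill-typed: argument of type R where Q → Q is required
ordered: ✗ — the type mismatch rejects it
linear: ✗ — not simply typable
affine: ✗ — fails simple typing
relevant: ✗ — a type mismatch blocks all five
unrestricted: ✗ — the type mismatch rejects it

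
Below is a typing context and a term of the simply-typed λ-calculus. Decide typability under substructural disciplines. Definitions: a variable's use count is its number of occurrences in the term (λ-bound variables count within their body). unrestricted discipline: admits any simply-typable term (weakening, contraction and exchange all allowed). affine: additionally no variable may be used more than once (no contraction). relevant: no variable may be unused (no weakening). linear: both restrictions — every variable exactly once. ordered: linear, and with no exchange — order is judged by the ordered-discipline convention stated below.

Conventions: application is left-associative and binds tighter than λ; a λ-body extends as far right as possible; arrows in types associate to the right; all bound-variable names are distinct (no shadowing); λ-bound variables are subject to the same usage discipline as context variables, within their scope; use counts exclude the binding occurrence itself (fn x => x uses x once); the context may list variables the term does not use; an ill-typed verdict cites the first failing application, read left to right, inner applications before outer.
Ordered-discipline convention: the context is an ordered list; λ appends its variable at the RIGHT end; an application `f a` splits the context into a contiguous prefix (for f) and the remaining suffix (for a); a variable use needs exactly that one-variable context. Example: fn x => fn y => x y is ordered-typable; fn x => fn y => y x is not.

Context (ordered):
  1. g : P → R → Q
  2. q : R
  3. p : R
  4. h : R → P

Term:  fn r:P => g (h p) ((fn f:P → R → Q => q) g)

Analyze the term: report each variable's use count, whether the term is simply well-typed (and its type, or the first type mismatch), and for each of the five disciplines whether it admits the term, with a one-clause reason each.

variable uses: g ×2, q ×1, p ×1, h ×1, r (bound) ×0, f (bound) ×0
order of uses: g, h, p, q, g
typing: ✓ — P → Q
ordered: ✗, repeated use of g ×2; unused: r, f — weakening required
linear: ✗, repeated use of g ×2; unused: r, f — weakening required
affine: ✗, repeated use of g ×2
relevant: ✗, unused: r, f — weakening required
unrestricted: ✓, well-typed at P → Q; no restrictions here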